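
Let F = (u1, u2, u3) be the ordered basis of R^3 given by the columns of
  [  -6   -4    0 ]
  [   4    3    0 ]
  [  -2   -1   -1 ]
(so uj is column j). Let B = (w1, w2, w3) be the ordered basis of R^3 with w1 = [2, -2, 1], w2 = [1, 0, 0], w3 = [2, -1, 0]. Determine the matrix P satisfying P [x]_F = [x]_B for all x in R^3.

Column j of P is [uj]_B, since P maps F-coordinates to B-coordinates.
Expressing u1 in B: u1 = -2w1 - 2w2 + 0·w3, so column 1 of P is [-2, -2, 0].
Doing the same for each uj gives P = [[-2, -1, -1], [-2, 0, -2], [0, -1, 2]].

[[-2, -1, -1], [-2, 0, -2], [0, -1, 2]]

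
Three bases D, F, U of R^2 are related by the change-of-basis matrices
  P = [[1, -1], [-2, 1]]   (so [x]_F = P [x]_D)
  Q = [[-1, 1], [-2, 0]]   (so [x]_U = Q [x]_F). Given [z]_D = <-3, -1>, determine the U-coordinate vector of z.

<7, 4>

Composing the changes, [z]_U = Q P [z]_D.
Q P = [[-3, 2], [-2, 2]]; applying this to <-3, -1> gives <7, 4>.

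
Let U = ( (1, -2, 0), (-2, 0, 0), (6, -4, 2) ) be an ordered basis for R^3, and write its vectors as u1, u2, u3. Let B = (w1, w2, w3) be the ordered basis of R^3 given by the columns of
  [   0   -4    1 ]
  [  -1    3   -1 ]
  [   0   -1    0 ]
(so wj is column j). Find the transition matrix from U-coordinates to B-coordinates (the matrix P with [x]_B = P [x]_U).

[[1, 2, 0], [0, 0, -2], [1, -2, -2]]

Let M have columns uj and N have columns wj. Then for every x, N [x]_B = x = M [x]_U, so P = N^(-1) M.
Since det N = 1, N^(-1) has integer entries; multiplying gives P = [[1, 2, 0], [0, 0, -2], [1, -2, -2]].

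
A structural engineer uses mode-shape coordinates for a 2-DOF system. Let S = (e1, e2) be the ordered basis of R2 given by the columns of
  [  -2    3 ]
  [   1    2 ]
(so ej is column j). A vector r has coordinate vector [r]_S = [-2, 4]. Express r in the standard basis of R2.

[16, 6]

r = M [r]_S, where M has columns e1, e2.
Carrying out the matrix-vector product, r = [16, 6].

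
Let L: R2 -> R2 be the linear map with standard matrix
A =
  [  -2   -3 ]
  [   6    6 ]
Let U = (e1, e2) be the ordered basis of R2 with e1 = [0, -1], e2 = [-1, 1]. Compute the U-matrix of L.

[[3, 1], [-3, 1]]

The j-th column of [L]_U is [L(ej)]_U.
L(e1) = A e1 = [3, -6] = 3e1 - 3e2, so column 1 is [3, -3].
Repeating for e2 and assembling the columns gives [[3, 1], [-3, 1]].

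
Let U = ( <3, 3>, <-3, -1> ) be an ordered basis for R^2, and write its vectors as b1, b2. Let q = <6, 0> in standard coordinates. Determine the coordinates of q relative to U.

<-1, -3>

[q]_U is the unique c with M c = q, where M has columns b1, b2.
System: 3c_1 - 3c_2 = 6, 3c_1 - c_2 = 0; solving gives c_1 = -1, c_2 = -3.
Check: -b1 - 3b2 = <6, 0>.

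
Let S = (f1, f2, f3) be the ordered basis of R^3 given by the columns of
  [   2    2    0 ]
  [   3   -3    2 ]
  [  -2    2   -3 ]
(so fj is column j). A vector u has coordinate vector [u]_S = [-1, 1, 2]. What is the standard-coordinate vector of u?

By definition u = -f1 + f2 + 2f3.
Summing componentwise gives [0, -2, -2].

[0, -2, -2]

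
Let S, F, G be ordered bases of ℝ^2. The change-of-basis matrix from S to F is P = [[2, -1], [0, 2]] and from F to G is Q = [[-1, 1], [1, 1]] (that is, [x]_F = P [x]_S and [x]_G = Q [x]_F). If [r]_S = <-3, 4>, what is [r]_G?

<18, -2>

First [r]_F = P [r]_S = <-10, 8>.
Then [r]_G = Q [r]_F = <18, -2>.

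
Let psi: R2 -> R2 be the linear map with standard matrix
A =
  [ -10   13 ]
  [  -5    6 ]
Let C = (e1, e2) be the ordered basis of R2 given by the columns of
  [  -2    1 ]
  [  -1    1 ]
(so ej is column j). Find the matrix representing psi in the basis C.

[[-3, -2], [1, -1]]

With P the matrix whose columns are e1, e2, [psi]_C = P^(-1) A P.
Column by column: psi(e1) = A e1 = <7, 4>; its C-coordinates <-3, 1> give column 1.
Continuing for each basis vector yields [psi]_C = [[-3, -2], [1, -1]].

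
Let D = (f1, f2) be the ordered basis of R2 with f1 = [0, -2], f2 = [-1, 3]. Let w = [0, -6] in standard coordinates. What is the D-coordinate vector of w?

We seek scalars with c_1 f1 + c_2 f2 = w; equivalently solve M c = w where the columns of M are f1, f2.
System: 0c_1 - c_2 = 0, -2c_1 + 3c_2 = -6; solving gives c_1 = 3, c_2 = 0.
Check: 3f1 + 0·f2 = [0, -6].

[3, 0]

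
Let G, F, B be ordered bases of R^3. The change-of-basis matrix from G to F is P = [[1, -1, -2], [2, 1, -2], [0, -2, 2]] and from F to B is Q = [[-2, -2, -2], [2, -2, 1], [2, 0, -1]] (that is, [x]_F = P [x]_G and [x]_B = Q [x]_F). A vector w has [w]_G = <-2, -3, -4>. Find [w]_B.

Composing the changes, [w]_B = Q P [w]_G.
Q P = [[-6, 4, 4], [-2, -6, 2], [2, 0, -6]]; applying this to <-2, -3, -4> gives <-16, 14, 20>.

<-16, 14, 20>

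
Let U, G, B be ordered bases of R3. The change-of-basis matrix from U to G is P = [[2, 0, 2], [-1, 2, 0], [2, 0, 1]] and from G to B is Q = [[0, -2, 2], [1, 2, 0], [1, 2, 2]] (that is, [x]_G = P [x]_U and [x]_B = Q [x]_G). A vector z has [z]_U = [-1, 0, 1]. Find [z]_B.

[-4, 2, 0]

Apply P to get G-coordinates [0, 1, -1], then Q to get B-coordinates.
The result is [z]_B = [-4, 2, 0].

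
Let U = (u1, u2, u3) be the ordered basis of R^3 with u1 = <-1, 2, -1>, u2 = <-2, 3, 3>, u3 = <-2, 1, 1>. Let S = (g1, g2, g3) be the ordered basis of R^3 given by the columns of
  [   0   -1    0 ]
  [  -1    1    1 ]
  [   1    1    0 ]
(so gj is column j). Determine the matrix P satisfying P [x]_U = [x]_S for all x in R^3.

[[-2, 1, -1], [1, 2, 2], [-1, 2, -2]]

Let M have columns uj and N have columns gj. Then for every x, N [x]_S = x = M [x]_U, so P = N^(-1) M.
Since det N = -1, N^(-1) has integer entries; multiplying gives P = [[-2, 1, -1], [1, 2, 2], [-1, 2, -2]].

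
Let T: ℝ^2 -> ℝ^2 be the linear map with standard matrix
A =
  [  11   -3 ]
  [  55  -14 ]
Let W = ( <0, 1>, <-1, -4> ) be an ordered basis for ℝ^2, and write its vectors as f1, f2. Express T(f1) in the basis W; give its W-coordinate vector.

Column 1 of [T]_W is the W-coordinate vector of T(f1).
In standard coordinates T(f1) = A f1 = <-3, -14>.
Converting to W: <-3, -14> = -2f1 + 3f2, so the coordinate vector is <-2, 3>.

<-2, 3>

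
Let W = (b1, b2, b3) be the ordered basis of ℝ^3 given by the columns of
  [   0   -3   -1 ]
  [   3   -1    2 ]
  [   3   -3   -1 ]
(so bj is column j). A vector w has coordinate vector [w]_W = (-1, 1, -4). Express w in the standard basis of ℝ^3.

(1, -12, -2)

w = M [w]_W, where M has columns b1, ..., b3.
Carrying out the matrix-vector product, w = (1, -12, -2).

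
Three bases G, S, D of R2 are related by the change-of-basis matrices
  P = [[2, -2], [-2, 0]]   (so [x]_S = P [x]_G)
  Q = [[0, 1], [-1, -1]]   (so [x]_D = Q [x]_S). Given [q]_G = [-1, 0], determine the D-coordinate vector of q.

[2, 0]

Apply P to get S-coordinates [-2, 2], then Q to get D-coordinates.
The result is [q]_D = [2, 0].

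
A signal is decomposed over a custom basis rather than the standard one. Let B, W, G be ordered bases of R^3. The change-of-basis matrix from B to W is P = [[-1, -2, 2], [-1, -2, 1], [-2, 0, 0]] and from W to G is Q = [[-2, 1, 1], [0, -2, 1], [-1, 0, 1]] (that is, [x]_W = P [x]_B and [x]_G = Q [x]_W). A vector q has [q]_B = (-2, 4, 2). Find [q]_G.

Composing the changes, [q]_G = Q P [q]_B.
Q P = [[-1, 2, -3], [0, 4, -2], [-1, 2, -2]]; applying this to (-2, 4, 2) gives (4, 12, 6).

(4, 12, 6)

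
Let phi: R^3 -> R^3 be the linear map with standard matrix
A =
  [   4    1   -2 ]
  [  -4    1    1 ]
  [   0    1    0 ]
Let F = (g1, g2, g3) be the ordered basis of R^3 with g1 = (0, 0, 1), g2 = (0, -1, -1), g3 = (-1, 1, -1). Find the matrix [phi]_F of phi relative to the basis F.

With P the matrix whose columns are g1, ..., g3, [phi]_F = P^(-1) A P.
Column by column: phi(g1) = A g1 = (-2, 1, 0); its F-coordinates (3, 1, 2) give column 1.
Continuing for each basis vector yields [phi]_F = [[3, -1, -1], [1, 1, -3], [2, -1, 1]].

[[3, -1, -1], [1, 1, -3], [2, -1, 1]]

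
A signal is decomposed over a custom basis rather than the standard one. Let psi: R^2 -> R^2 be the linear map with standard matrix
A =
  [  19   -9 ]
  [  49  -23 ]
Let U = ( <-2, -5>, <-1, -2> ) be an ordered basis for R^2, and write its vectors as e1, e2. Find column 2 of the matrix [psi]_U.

Compute psi(e2) = A e2 = <-1, -3> in standard coordinates.
Then write this in U-coordinates: solve for y in y_1 e1 + y_2 e2 = <-1, -3>.
This gives y = <1, -1>, which is column 2 of [psi]_U.

<1, -1>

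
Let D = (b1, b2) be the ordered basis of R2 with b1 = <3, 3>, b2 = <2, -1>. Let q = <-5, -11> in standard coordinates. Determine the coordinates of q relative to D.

Write q = c_1 b1 + c_2 b2 and solve for the c_i.
System: 3c_1 + 2c_2 = -5, 3c_1 - c_2 = -11; solving gives c_1 = -3, c_2 = 2.
Check: -3b1 + 2b2 = <-5, -11>.

<-3, 2>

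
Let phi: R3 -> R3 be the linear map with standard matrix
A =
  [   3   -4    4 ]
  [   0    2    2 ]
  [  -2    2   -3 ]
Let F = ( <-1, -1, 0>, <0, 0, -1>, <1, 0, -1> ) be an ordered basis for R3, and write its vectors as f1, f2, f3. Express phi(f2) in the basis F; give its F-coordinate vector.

Compute phi(f2) = A f2 = <-4, -2, 3> in standard coordinates.
Then write this in F-coordinates: solve for y in y_1 f1 + ... + y_3 f3 = <-4, -2, 3>.
This gives y = <2, -1, -2>, which is column 2 of [phi]_F.

<2, -1, -2>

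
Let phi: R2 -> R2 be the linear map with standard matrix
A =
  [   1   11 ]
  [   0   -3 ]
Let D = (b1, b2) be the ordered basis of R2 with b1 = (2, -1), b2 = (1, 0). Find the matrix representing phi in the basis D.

[[-3, 0], [-3, 1]]

Let P have columns b1, b2. Then [phi]_D = P^(-1) A P.
Here det P = 1, so P^(-1) is integer; computing A P first and then P^(-1)(A P) gives [[-3, 0], [-3, 1]].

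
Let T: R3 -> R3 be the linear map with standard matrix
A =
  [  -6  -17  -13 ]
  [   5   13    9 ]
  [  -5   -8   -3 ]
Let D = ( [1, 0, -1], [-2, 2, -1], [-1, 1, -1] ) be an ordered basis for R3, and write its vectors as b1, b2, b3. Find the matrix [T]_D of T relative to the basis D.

The j-th column of [T]_D is [T(bj)]_D.
T(b1) = A b1 = [7, -4, -2] = 3b1 - 3b2 + 2b3, so column 1 is [3, -3, 2].
Repeating for b2, b3 and assembling the columns gives [[3, -2, 1], [-3, 2, 0], [2, 3, -1]].

[[3, -2, 1], [-3, 2, 0], [2, 3, -1]]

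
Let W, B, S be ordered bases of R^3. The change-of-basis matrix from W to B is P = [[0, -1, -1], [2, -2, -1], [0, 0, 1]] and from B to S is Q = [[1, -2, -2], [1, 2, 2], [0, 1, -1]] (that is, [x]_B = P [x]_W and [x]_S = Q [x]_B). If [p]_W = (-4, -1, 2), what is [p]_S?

Apply P to get B-coordinates (-1, -8, 2), then Q to get S-coordinates.
The result is [p]_S = (11, -13, -10).

(11, -13, -10)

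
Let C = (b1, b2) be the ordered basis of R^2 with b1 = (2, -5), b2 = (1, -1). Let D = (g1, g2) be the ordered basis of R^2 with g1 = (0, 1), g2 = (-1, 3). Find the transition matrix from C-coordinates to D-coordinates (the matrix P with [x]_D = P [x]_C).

[[1, 2], [-2, -1]]

Take x = bj: its C-coordinates are the j-th standard unit vector, so P e_j — column j of P — equals [bj]_D.
b1 = g1 - 2g2, giving column 1 = (1, -2); repeating for each j gives P = [[1, 2], [-2, -1]].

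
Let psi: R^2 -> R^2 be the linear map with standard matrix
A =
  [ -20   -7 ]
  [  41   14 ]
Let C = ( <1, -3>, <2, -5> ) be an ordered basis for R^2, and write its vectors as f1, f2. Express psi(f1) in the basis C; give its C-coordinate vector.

Column 1 of [psi]_C is the C-coordinate vector of psi(f1).
In standard coordinates psi(f1) = A f1 = <1, -1>.
Converting to C: <1, -1> = -3f1 + 2f2, so the coordinate vector is <-3, 2>.

<-3, 2>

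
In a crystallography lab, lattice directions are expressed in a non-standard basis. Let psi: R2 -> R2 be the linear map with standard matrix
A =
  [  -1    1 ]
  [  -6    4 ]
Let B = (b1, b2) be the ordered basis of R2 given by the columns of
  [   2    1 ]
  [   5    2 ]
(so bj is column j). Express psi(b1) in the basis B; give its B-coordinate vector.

<2, -1>

Column 1 of [psi]_B is the B-coordinate vector of psi(b1).
In standard coordinates psi(b1) = A b1 = <3, 8>.
Converting to B: <3, 8> = 2b1 - b2, so the coordinate vector is <2, -1>.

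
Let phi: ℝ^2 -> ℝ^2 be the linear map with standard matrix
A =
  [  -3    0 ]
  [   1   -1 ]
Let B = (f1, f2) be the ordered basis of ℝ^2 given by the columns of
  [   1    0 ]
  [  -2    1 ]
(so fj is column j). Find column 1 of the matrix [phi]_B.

[-3, -3]

Compute phi(f1) = A f1 = [-3, 3] in standard coordinates.
Then write this in B-coordinates: solve for y in y_1 f1 + y_2 f2 = [-3, 3].
This gives y = [-3, -3], which is column 1 of [phi]_B.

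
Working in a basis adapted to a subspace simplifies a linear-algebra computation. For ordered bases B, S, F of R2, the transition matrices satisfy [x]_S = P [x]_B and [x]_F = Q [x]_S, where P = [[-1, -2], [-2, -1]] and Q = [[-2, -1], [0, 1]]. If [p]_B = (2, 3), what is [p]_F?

Apply P to get S-coordinates (-8, -7), then Q to get F-coordinates.
The result is [p]_F = (23, -7).

(23, -7)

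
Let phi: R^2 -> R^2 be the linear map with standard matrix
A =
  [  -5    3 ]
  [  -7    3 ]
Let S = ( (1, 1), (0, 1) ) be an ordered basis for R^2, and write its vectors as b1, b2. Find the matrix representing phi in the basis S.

Let P have columns b1, b2. Then [phi]_S = P^(-1) A P.
Here det P = 1, so P^(-1) is integer; computing A P first and then P^(-1)(A P) gives [[-2, 3], [-2, 0]].

[[-2, 3], [-2, 0]]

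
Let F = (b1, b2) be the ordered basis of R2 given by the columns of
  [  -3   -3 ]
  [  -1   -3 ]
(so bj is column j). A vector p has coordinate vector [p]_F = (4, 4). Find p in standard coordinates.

(-24, -16)

By definition p = 4b1 + 4b2.
Summing componentwise gives (-24, -16).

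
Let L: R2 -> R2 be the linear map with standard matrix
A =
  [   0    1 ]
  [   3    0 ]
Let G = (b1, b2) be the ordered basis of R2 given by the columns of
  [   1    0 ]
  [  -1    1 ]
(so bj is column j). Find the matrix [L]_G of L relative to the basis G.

With P the matrix whose columns are b1, b2, [L]_G = P^(-1) A P.
Column by column: L(b1) = A b1 = (-1, 3); its G-coordinates (-1, 2) give column 1.
Continuing for each basis vector yields [L]_G = [[-1, 1], [2, 1]].

[[-1, 1], [2, 1]]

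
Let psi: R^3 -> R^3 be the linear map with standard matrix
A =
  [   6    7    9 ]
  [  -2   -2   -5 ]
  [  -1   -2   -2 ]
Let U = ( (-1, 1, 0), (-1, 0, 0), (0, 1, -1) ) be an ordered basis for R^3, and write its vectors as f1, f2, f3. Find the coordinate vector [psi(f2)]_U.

(3, 3, -1)

Compute psi(f2) = A f2 = (-6, 2, 1) in standard coordinates.
Then write this in U-coordinates: solve for y in y_1 f1 + ... + y_3 f3 = (-6, 2, 1).
This gives y = (3, 3, -1), which is column 2 of [psi]_U.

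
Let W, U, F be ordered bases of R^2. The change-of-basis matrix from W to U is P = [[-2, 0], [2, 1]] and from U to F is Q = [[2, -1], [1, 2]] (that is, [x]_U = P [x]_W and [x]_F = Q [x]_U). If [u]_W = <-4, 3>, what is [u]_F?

<21, -2>

First [u]_U = P [u]_W = <8, -5>.
Then [u]_F = Q [u]_U = <21, -2>.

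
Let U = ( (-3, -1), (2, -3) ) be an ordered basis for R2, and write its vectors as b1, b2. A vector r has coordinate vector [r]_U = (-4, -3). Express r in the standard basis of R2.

The coordinates say r = -4b1 - 3b2; adding the scaled basis vectors gives (6, 13).

(6, 13)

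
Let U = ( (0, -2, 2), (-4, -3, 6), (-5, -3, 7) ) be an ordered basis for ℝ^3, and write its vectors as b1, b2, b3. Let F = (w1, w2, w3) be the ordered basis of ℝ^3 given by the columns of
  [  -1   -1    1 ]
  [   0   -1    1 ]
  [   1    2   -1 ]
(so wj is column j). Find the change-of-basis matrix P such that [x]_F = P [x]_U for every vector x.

[[-2, 1, 2], [2, 2, 2], [0, -1, -1]]

Column j of P is [bj]_F, since P maps U-coordinates to F-coordinates.
Expressing b1 in F: b1 = -2w1 + 2w2 + 0·w3, so column 1 of P is (-2, 2, 0).
Doing the same for each bj gives P = [[-2, 1, 2], [2, 2, 2], [0, -1, -1]].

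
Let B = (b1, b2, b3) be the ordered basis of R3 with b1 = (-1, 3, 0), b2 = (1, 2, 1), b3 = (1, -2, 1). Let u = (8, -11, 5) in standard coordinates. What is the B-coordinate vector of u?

[u]_B is the unique c with M c = u, where M has columns b1, ..., b3.
Solving this 3x3 system gives c = (-3, 2, 3).
Check: -3b1 + 2b2 + 3b3 = (8, -11, 5).

(-3, 2, 3)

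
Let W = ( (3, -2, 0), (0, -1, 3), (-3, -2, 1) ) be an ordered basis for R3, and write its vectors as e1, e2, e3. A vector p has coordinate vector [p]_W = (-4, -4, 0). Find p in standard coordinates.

By definition p = -4e1 - 4e2 + 0·e3.
Summing componentwise gives (-12, 12, -12).

(-12, 12, -12)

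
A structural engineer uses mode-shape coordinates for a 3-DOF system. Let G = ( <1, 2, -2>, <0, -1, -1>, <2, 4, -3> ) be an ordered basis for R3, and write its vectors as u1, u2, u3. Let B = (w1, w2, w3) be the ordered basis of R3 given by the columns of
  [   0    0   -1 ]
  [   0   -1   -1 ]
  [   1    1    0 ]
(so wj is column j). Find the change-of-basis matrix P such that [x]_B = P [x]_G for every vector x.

Column j of P is [uj]_B, since P maps G-coordinates to B-coordinates.
Expressing u1 in B: u1 = -w1 - w2 - w3, so column 1 of P is <-1, -1, -1>.
Doing the same for each uj gives P = [[-1, -2, -1], [-1, 1, -2], [-1, 0, -2]].

[[-1, -2, -1], [-1, 1, -2], [-1, 0, -2]]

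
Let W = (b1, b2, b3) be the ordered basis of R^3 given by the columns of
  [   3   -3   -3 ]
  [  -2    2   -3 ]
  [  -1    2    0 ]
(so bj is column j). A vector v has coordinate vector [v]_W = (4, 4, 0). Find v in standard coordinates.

(0, 0, 4)

By definition v = 4b1 + 4b2 + 0·b3.
Summing componentwise gives (0, 0, 4).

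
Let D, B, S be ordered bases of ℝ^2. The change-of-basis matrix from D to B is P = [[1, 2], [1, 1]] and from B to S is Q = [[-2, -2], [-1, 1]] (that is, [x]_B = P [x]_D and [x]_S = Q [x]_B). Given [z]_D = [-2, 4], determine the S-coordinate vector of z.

First [z]_B = P [z]_D = [6, 2].
Then [z]_S = Q [z]_B = [-16, -4].

[-16, -4]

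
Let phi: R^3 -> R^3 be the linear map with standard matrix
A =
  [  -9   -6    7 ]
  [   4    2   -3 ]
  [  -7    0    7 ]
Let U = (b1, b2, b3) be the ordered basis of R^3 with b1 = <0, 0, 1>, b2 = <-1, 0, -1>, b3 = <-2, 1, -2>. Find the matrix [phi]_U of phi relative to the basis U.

[[0, -2, 2], [-1, 0, 2], [-3, -1, 0]]

With P the matrix whose columns are b1, ..., b3, [phi]_U = P^(-1) A P.
Column by column: phi(b1) = A b1 = <7, -3, 7>; its U-coordinates <0, -1, -3> give column 1.
Continuing for each basis vector yields [phi]_U = [[0, -2, 2], [-1, 0, 2], [-3, -1, 0]].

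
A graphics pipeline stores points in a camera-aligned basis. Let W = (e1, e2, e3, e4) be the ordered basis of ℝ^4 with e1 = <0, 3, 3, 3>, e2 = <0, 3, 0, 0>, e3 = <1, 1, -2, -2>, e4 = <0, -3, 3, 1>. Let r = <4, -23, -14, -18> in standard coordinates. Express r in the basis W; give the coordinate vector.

[r]_W is the unique c with M c = r, where M has columns e1, ..., e4.
Gaussian elimination on [M | r] yields c = (-4, -3, 4, 2).
Check: -4e1 - 3e2 + 4e3 + 2e4 = <4, -23, -14, -18>.

<-4, -3, 4, 2>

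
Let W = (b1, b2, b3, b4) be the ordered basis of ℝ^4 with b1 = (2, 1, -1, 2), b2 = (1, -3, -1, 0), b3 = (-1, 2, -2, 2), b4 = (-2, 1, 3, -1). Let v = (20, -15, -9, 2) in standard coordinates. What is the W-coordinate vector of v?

(3, 2, -4, -4)

[v]_W is the unique c with M c = v, where M has columns b1, ..., b4.
Solving this 4x4 system gives c = (3, 2, -4, -4).
Check: 3b1 + 2b2 - 4b3 - 4b4 = (20, -15, -9, 2).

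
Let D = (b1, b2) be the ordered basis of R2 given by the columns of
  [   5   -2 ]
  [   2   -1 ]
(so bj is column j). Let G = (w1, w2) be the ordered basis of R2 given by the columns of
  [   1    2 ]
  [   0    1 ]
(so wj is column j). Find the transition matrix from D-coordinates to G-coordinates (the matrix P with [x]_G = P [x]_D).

Let M have columns bj and N have columns wj. Then for every x, N [x]_G = x = M [x]_D, so P = N^(-1) M.
Since det N = 1, N^(-1) has integer entries; multiplying gives P = [[1, 0], [2, -1]].

[[1, 0], [2, -1]]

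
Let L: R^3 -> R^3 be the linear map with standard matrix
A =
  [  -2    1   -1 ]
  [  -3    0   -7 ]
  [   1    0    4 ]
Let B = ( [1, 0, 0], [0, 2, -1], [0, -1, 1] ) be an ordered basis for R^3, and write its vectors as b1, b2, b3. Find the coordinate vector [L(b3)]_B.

Column 3 of [L]_B is the B-coordinate vector of L(b3).
In standard coordinates L(b3) = A b3 = [-2, -7, 4].
Converting to B: [-2, -7, 4] = -2b1 - 3b2 + b3, so the coordinate vector is [-2, -3, 1].

[-2, -3, 1]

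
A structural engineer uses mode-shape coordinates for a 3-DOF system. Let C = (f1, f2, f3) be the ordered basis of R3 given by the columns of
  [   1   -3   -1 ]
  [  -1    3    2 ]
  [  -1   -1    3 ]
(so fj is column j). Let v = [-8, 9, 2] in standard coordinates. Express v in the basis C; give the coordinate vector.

[-1, 2, 1]

[v]_C is the unique c with M c = v, where M has columns f1, ..., f3.
Solving this 3x3 system gives c = (-1, 2, 1).
Check: -f1 + 2f2 + f3 = [-8, 9, 2].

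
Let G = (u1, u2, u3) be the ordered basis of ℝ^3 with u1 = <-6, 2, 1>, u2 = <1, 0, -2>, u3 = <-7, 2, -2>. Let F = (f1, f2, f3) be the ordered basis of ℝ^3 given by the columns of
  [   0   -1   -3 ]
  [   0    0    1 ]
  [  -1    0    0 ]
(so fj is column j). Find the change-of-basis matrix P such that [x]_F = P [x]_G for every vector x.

[[-1, 2, 2], [0, -1, 1], [2, 0, 2]]

Take x = uj: its G-coordinates are the j-th standard unit vector, so P e_j — column j of P — equals [uj]_F.
u1 = -f1 + 0·f2 + 2f3, giving column 1 = <-1, 0, 2>; repeating for each j gives P = [[-1, 2, 2], [0, -1, 1], [2, 0, 2]].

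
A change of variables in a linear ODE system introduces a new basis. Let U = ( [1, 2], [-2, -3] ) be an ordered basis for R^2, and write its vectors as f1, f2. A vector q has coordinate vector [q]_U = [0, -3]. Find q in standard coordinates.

[6, 9]

By definition q = 0·f1 - 3f2.
Summing componentwise gives [6, 9].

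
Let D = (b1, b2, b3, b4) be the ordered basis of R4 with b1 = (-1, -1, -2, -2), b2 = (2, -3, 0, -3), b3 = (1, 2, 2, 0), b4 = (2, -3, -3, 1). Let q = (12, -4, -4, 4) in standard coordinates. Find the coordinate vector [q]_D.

(0, 0, 4, 4)

[q]_D is the unique c with M c = q, where M has columns b1, ..., b4.
Gaussian elimination on [M | q] yields c = (0, 0, 4, 4).
Check: 0·b1 + 0·b2 + 4b3 + 4b4 = (12, -4, -4, 4).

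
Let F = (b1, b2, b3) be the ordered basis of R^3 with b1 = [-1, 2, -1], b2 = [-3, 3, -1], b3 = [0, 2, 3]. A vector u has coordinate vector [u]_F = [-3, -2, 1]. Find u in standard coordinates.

[9, -10, 8]

u = M [u]_F, where M has columns b1, ..., b3.
Carrying out the matrix-vector product, u = [9, -10, 8].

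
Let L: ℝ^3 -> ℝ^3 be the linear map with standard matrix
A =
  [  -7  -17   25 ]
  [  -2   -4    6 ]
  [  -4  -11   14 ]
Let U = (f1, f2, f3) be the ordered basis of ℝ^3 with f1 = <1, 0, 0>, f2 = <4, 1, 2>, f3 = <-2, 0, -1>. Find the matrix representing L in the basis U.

[[1, 3, 1], [-2, 0, -2], [0, -1, 2]]

With P the matrix whose columns are f1, ..., f3, [L]_U = P^(-1) A P.
Column by column: L(f1) = A f1 = <-7, -2, -4>; its U-coordinates <1, -2, 0> give column 1.
Continuing for each basis vector yields [L]_U = [[1, 3, 1], [-2, 0, -2], [0, -1, 2]].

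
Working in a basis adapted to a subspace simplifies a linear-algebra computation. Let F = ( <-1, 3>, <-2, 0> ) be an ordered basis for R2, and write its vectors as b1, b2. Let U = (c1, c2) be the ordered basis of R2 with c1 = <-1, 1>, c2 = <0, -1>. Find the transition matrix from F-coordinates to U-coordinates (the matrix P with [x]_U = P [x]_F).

[[1, 2], [-2, 2]]

Let M have columns bj and N have columns cj. Then for every x, N [x]_U = x = M [x]_F, so P = N^(-1) M.
Since det N = 1, N^(-1) has integer entries; multiplying gives P = [[1, 2], [-2, 2]].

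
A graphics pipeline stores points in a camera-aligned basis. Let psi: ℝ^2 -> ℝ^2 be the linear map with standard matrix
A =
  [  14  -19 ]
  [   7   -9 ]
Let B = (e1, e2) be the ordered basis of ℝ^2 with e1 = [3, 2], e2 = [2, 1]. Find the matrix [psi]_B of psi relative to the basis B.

[[2, 1], [-1, 3]]

The j-th column of [psi]_B is [psi(ej)]_B.
psi(e1) = A e1 = [4, 3] = 2e1 - e2, so column 1 is [2, -1].
Repeating for e2 and assembling the columns gives [[2, 1], [-1, 3]].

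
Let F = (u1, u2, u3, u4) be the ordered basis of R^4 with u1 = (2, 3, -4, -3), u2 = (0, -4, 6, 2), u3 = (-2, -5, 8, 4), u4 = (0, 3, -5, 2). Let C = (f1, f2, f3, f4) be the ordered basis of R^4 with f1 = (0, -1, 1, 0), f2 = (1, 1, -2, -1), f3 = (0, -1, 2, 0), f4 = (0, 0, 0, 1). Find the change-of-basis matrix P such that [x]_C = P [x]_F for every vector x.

Column j of P is [uj]_C, since P maps F-coordinates to C-coordinates.
Expressing u1 in C: u1 = -2f1 + 2f2 + f3 - f4, so column 1 of P is (-2, 2, 1, -1).
Doing the same for each uj gives P = [[-2, 2, 2, -1], [2, 0, -2, 0], [1, 2, 1, -2], [-1, 2, 2, 2]].

[[-2, 2, 2, -1], [2, 0, -2, 0], [1, 2, 1, -2], [-1, 2, 2, 2]]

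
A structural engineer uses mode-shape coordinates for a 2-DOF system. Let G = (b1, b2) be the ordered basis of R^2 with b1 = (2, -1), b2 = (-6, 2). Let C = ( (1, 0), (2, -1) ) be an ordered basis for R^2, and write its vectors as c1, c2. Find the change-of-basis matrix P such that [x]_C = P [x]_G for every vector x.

[[0, -2], [1, -2]]

Let M have columns bj and N have columns cj. Then for every x, N [x]_C = x = M [x]_G, so P = N^(-1) M.
Since det N = -1, N^(-1) has integer entries; multiplying gives P = [[0, -2], [1, -2]].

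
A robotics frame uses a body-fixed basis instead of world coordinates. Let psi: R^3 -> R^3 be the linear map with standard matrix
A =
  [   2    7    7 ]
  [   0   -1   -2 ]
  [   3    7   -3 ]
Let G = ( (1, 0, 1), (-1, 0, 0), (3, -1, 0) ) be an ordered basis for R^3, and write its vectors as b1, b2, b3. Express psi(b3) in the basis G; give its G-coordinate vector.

Compute psi(b3) = A b3 = (-1, 1, 2) in standard coordinates.
Then write this in G-coordinates: solve for y in y_1 b1 + ... + y_3 b3 = (-1, 1, 2).
This gives y = (2, 0, -1), which is column 3 of [psi]_G.

(2, 0, -1)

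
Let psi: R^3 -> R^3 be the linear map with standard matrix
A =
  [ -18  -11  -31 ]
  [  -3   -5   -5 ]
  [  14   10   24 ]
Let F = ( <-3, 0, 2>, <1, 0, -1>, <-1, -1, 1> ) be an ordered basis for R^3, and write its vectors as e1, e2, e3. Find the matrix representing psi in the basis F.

With P the matrix whose columns are e1, ..., e3, [psi]_F = P^(-1) A P.
Column by column: psi(e1) = A e1 = <-8, -1, 6>; its F-coordinates <2, -1, 1> give column 1.
Continuing for each basis vector yields [psi]_F = [[2, -3, 2], [-1, 2, 1], [1, -2, -3]].

[[2, -3, 2], [-1, 2, 1], [1, -2, -3]]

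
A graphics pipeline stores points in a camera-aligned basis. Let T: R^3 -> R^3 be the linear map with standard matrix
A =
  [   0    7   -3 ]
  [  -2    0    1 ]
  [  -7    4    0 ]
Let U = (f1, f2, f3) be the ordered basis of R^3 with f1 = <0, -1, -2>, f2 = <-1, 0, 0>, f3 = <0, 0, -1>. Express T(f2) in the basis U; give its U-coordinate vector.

<-2, 0, -3>

Compute T(f2) = A f2 = <0, 2, 7> in standard coordinates.
Then write this in U-coordinates: solve for y in y_1 f1 + ... + y_3 f3 = <0, 2, 7>.
This gives y = <-2, 0, -3>, which is column 2 of [T]_U.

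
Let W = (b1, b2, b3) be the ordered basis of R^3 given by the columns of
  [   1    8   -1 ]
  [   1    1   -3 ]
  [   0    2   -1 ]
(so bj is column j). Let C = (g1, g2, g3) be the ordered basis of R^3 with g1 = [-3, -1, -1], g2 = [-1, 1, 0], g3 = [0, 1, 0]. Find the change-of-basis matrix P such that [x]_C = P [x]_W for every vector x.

[[0, -2, 1], [-1, -2, -2], [2, 1, 0]]

Let M have columns bj and N have columns gj. Then for every x, N [x]_C = x = M [x]_W, so P = N^(-1) M.
Since det N = 1, N^(-1) has integer entries; multiplying gives P = [[0, -2, 1], [-1, -2, -2], [2, 1, 0]].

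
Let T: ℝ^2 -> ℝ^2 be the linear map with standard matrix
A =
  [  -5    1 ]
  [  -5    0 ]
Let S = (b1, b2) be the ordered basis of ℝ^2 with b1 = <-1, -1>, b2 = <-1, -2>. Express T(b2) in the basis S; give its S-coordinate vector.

Column 2 of [T]_S is the S-coordinate vector of T(b2).
In standard coordinates T(b2) = A b2 = <3, 5>.
Converting to S: <3, 5> = -b1 - 2b2, so the coordinate vector is <-1, -2>.

<-1, -2>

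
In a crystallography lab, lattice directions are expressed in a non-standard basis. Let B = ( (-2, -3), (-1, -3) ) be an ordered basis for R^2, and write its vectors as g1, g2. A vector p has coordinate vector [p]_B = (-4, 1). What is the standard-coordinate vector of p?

(7, 9)

By definition p = -4g1 + g2.
Summing componentwise gives (7, 9).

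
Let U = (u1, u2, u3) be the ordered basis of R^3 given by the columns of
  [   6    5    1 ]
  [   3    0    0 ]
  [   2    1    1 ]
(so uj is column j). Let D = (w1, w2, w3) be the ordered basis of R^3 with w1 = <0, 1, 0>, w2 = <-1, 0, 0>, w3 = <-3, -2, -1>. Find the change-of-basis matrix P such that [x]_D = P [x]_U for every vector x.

Column j of P is [uj]_D, since P maps U-coordinates to D-coordinates.
Expressing u1 in D: u1 = -w1 + 0·w2 - 2w3, so column 1 of P is <-1, 0, -2>.
Doing the same for each uj gives P = [[-1, -2, -2], [0, -2, 2], [-2, -1, -1]].

[[-1, -2, -2], [0, -2, 2], [-2, -1, -1]]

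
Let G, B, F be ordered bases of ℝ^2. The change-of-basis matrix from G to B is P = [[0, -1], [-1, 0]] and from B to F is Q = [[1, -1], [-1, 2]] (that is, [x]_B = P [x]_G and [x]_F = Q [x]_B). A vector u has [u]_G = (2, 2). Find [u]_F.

(0, -2)

Composing the changes, [u]_F = Q P [u]_G.
Q P = [[1, -1], [-2, 1]]; applying this to (2, 2) gives (0, -2).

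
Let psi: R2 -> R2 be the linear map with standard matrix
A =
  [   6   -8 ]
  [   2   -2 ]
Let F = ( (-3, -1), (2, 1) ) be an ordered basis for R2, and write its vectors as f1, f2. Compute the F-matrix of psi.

Let P have columns f1, f2. Then [psi]_F = P^(-1) A P.
Here det P = -1, so P^(-1) is integer; computing A P first and then P^(-1)(A P) gives [[2, 0], [-2, 2]].

[[2, 0], [-2, 2]]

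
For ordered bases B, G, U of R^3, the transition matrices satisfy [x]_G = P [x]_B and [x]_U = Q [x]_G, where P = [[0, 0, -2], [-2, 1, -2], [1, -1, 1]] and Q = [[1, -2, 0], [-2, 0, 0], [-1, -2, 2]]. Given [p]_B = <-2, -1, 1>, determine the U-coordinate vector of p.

Apply P to get G-coordinates <-2, 1, 0>, then Q to get U-coordinates.
The result is [p]_U = <-4, 4, 0>.

<-4, 4, 0>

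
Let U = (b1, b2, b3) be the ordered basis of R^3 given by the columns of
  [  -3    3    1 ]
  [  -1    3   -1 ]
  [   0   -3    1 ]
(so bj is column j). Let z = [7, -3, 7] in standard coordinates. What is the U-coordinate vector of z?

Write z = c_1 b1 + ... + c_3 b3 and solve for the c_i.
Gaussian elimination on [M | z] yields c = (-4, -2, 1).
Check: -4b1 - 2b2 + b3 = [7, -3, 7].

[-4, -2, 1]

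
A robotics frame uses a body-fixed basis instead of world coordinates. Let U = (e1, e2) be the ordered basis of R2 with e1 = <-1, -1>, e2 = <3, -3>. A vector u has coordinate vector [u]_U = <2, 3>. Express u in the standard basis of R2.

<7, -11>

By definition u = 2e1 + 3e2.
Summing componentwise gives <7, -11>.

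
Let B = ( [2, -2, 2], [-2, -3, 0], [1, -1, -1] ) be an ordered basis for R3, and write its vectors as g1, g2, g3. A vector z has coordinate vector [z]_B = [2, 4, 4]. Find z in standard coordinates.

[0, -20, 0]

The coordinates say z = 2g1 + 4g2 + 4g3; adding the scaled basis vectors gives [0, -20, 0].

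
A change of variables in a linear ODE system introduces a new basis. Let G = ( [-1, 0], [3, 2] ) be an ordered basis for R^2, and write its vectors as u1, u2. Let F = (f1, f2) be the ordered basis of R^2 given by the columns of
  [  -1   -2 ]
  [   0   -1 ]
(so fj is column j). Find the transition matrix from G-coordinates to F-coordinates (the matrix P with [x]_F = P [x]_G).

[[1, 1], [0, -2]]

Take x = uj: its G-coordinates are the j-th standard unit vector, so P e_j — column j of P — equals [uj]_F.
u1 = f1 + 0·f2, giving column 1 = [1, 0]; repeating for each j gives P = [[1, 1], [0, -2]].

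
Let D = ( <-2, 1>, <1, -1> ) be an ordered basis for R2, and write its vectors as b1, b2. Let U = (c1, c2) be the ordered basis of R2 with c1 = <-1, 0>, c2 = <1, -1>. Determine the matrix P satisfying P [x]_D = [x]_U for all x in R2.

Take x = bj: its D-coordinates are the j-th standard unit vector, so P e_j — column j of P — equals [bj]_U.
b1 = c1 - c2, giving column 1 = <1, -1>; repeating for each j gives P = [[1, 0], [-1, 1]].

[[1, 0], [-1, 1]]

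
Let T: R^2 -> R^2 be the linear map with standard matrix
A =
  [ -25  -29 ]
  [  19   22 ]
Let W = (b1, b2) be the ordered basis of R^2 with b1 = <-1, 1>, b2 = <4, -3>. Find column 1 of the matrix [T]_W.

Compute T(b1) = A b1 = <-4, 3> in standard coordinates.
Then write this in W-coordinates: solve for y in y_1 b1 + y_2 b2 = <-4, 3>.
This gives y = <0, -1>, which is column 1 of [T]_W.

<0, -1>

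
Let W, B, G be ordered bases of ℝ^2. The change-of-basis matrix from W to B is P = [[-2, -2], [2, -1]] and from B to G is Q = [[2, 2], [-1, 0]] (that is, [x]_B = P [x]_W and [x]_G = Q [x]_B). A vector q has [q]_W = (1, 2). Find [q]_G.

Apply P to get B-coordinates (-6, 0), then Q to get G-coordinates.
The result is [q]_G = (-12, 6).

(-12, 6)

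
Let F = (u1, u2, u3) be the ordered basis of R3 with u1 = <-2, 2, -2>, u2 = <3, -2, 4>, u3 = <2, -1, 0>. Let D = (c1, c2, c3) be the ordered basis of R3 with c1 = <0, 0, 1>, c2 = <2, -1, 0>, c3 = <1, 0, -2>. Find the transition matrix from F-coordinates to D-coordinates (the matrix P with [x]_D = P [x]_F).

Column j of P is [uj]_D, since P maps F-coordinates to D-coordinates.
Expressing u1 in D: u1 = 2c1 - 2c2 + 2c3, so column 1 of P is <2, -2, 2>.
Doing the same for each uj gives P = [[2, 2, 0], [-2, 2, 1], [2, -1, 0]].

[[2, 2, 0], [-2, 2, 1], [2, -1, 0]]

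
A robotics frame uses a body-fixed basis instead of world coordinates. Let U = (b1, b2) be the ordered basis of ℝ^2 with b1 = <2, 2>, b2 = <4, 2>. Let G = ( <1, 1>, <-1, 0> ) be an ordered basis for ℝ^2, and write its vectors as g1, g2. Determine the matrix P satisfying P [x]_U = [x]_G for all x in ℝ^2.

[[2, 2], [0, -2]]

Let M have columns bj and N have columns gj. Then for every x, N [x]_G = x = M [x]_U, so P = N^(-1) M.
Since det N = 1, N^(-1) has integer entries; multiplying gives P = [[2, 2], [0, -2]].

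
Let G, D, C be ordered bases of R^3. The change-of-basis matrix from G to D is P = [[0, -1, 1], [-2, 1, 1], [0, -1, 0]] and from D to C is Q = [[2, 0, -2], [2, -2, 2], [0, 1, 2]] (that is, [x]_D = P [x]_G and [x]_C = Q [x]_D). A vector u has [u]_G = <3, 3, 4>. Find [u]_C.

<8, -6, -5>

Composing the changes, [u]_C = Q P [u]_G.
Q P = [[0, 0, 2], [4, -6, 0], [-2, -1, 1]]; applying this to <3, 3, 4> gives <8, -6, -5>.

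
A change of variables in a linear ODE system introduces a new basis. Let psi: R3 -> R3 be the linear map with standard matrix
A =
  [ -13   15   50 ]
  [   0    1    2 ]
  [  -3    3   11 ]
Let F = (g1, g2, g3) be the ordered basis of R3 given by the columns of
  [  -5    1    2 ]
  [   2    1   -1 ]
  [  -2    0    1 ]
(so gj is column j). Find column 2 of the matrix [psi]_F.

Column 2 of [psi]_F is the F-coordinate vector of psi(g2).
In standard coordinates psi(g2) = A g2 = <2, 1, 0>.
Converting to F: <2, 1, 0> = -g1 + g2 - 2g3, so the coordinate vector is <-1, 1, -2>.

<-1, 1, -2>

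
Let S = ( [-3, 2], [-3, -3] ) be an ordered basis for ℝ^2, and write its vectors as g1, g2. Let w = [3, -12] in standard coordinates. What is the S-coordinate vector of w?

[w]_S is the unique c with M c = w, where M has columns g1, g2.
System: -3c_1 - 3c_2 = 3, 2c_1 - 3c_2 = -12; solving gives c_1 = -3, c_2 = 2.
Check: -3g1 + 2g2 = [3, -12].

[-3, 2]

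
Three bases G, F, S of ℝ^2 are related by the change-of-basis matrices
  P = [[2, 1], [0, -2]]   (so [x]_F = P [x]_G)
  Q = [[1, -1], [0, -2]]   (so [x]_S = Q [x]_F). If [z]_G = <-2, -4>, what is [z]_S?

Apply P to get F-coordinates <-8, 8>, then Q to get S-coordinates.
The result is [z]_S = <-16, -16>.

<-16, -16>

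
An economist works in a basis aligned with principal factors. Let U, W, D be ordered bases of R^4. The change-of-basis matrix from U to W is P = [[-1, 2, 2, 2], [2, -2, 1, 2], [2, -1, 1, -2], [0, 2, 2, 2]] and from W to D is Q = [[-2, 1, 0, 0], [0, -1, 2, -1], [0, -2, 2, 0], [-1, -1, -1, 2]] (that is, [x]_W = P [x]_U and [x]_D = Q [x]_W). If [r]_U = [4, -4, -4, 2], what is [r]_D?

[48, 4, -24, -28]

First [r]_W = P [r]_U = [-16, 16, 4, -12].
Then [r]_D = Q [r]_W = [48, 4, -24, -28].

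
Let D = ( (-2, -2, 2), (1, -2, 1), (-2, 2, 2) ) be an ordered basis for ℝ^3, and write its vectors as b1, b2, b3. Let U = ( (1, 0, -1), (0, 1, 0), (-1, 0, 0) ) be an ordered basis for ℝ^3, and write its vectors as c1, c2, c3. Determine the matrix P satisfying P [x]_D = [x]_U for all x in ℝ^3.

[[-2, -1, -2], [-2, -2, 2], [0, -2, 0]]

Take x = bj: its D-coordinates are the j-th standard unit vector, so P e_j — column j of P — equals [bj]_U.
b1 = -2c1 - 2c2 + 0·c3, giving column 1 = (-2, -2, 0); repeating for each j gives P = [[-2, -1, -2], [-2, -2, 2], [0, -2, 0]].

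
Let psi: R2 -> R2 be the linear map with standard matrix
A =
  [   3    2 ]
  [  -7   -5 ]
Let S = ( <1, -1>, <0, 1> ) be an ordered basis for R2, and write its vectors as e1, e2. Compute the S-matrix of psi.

With P the matrix whose columns are e1, e2, [psi]_S = P^(-1) A P.
Column by column: psi(e1) = A e1 = <1, -2>; its S-coordinates <1, -1> give column 1.
Continuing for each basis vector yields [psi]_S = [[1, 2], [-1, -3]].

[[1, 2], [-1, -3]]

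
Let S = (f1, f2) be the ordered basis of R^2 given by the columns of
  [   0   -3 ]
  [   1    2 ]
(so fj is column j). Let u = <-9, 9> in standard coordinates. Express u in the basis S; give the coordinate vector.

[u]_S is the unique c with M c = u, where M has columns f1, f2.
System: 0c_1 - 3c_2 = -9, c_1 + 2c_2 = 9; solving gives c_1 = 3, c_2 = 3.
Check: 3f1 + 3f2 = <-9, 9>.

<3, 3>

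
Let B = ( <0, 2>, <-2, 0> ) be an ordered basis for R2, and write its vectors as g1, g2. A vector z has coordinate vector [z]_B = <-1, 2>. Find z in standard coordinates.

z = M [z]_B, where M has columns g1, g2.
Carrying out the matrix-vector product, z = <-4, -2>.

<-4, -2>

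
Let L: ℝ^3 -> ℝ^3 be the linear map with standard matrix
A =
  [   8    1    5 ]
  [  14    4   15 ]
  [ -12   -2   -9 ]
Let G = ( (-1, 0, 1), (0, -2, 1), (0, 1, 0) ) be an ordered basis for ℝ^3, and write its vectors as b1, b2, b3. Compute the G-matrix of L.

[[3, -3, -1], [0, -2, -1], [1, 3, 2]]

The j-th column of [L]_G is [L(bj)]_G.
L(b1) = A b1 = (-3, 1, 3) = 3b1 + 0·b2 + b3, so column 1 is (3, 0, 1).
Repeating for b2, b3 and assembling the columns gives [[3, -3, -1], [0, -2, -1], [1, 3, 2]].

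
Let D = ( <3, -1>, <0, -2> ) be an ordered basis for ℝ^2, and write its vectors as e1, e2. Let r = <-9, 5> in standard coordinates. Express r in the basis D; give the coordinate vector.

<-3, -1>

Write r = c_1 e1 + c_2 e2 and solve for the c_i.
System: 3c_1 + 0c_2 = -9, -c_1 - 2c_2 = 5; solving gives c_1 = -3, c_2 = -1.
Check: -3e1 - e2 = <-9, 5>.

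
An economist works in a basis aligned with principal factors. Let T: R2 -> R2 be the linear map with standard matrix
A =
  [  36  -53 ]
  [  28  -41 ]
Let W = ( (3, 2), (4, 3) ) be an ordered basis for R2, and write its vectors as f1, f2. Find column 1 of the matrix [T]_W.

(-2, 2)

Compute T(f1) = A f1 = (2, 2) in standard coordinates.
Then write this in W-coordinates: solve for y in y_1 f1 + y_2 f2 = (2, 2).
This gives y = (-2, 2), which is column 1 of [T]_W.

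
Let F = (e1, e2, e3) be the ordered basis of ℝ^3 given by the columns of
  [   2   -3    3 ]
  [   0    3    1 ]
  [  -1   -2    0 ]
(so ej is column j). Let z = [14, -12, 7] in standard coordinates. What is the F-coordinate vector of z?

[z]_F is the unique c with M c = z, where M has columns e1, ..., e3.
Solving this 3x3 system gives c = (1, -4, 0).
Check: e1 - 4e2 + 0·e3 = [14, -12, 7].

[1, -4, 0]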